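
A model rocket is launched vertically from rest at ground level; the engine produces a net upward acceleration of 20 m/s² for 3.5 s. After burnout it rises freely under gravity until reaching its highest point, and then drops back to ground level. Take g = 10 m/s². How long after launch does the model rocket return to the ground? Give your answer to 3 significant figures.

19.1 s

Phase 1 (powered ascent): v₀ = 0 m/s, a = 20 m/s².
v = v₀ + at = 0 + (20)(3.5) = 70.0 m/s
Δx = v₀t + ½at² = 0·3.5 + 0.5·20·3.5² = 122 m

Phase 2 (coasting upward): v₀ = 70.0 m/s, a = -10 m/s².
v = v₀ + at → t = (0 − 70.0) / -10 = 7.00 s
v² = v₀² + 2aΔx → Δx = (0² − 70.0²)/(2·-10) = 245 m

Phase 3 (free fall): v₀ = 0 m/s, a = -10 m/s².
Falls 368 m from rest: t = √(2·368/10) = 8.57 s; v = g·t = 85.7 m/s.
Total time = 3.50 + 7.00 + 8.57 = 19.1 s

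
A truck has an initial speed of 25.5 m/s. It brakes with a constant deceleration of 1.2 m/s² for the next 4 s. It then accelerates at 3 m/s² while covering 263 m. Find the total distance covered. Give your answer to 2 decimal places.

Phase 1 (decelerating): v₀ = 25.5 m/s, a = -1.2 m/s².
v = v₀ + at = 25.5 + (-1.2)(4) = 20.7 m/s
Δx = v₀t + ½at² = 25.5·4 + 0.5·-1.2·4² = 92.4 m

Phase 2 (accelerating): v₀ = 20.7 m/s, a = 3 m/s².
v² = v₀² + 2aΔx = 20.7² + 2·3·263 = 2010 → v = 44.8 m/s
t = (v − v₀)/a = (44.8 − 20.7)/3 = 8.03 s
Total distance = 92.4 + 263 = 355 m

355.40 m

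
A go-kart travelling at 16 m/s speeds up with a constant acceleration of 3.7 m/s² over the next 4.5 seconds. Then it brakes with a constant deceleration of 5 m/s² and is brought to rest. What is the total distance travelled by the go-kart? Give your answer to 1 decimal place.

216.1 m

Phase 1 (accelerating): v₀ = 16.0 m/s, a = 3.7 m/s².
v = v₀ + at = 16.0 + (3.7)(4.5) = 32.7 m/s
Δx = v₀t + ½at² = 16.0·4.5 + 0.5·3.7·4.5² = 109 m

Phase 2 (decelerating): v₀ = 32.7 m/s, a = -5 m/s².
v = v₀ + at → t = (0 − 32.7) / -5 = 6.53 s
v² = v₀² + 2aΔx → Δx = (0² − 32.7²)/(2·-5) = 107 m
Total distance = 109 + 107 = 216 m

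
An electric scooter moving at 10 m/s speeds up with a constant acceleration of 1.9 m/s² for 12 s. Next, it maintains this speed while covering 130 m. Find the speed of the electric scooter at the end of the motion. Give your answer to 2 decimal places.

Phase 1 (accelerating): v₀ = 10.0 m/s, a = 1.9 m/s².
v = v₀ + at = 10.0 + (1.9)(12) = 32.8 m/s
Δx = v₀t + ½at² = 10.0·12 + 0.5·1.9·12² = 257 m

Phase 2 (constant speed): v₀ = 32.8 m/s, a = 0 m/s².
Constant speed: t = d/v = 130/32.8 = 3.96 s
Final speed = 32.8 m/s

32.80 m/s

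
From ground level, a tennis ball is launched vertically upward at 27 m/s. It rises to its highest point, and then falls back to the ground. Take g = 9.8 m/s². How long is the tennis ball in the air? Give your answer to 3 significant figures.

Phase 1 (rising): v₀ = 27.0 m/s, a = -9.8 m/s².
v = v₀ + at → t = (0 − 27.0) / -9.8 = 2.76 s
v² = v₀² + 2aΔx → Δx = (0² − 27.0²)/(2·-9.8) = 37.2 m

Phase 2 (falling): v₀ = 0 m/s, a = -9.8 m/s².
Falls 37.2 m from rest: t = √(2·37.2/9.8) = 2.76 s; v = g·t = 27.0 m/s.
Total time = 2.76 + 2.76 = 5.51 s

5.51 s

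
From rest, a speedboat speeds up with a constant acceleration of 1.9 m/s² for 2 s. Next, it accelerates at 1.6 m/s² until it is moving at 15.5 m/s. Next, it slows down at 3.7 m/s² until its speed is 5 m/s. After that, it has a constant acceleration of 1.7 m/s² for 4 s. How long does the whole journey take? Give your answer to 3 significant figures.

Phase 1 (accelerating): v₀ = 0 m/s, a = 1.9 m/s².
v = v₀ + at = 0 + (1.9)(2) = 3.80 m/s
Δx = v₀t + ½at² = 0·2 + 0.5·1.9·2² = 3.80 m

Phase 2 (accelerating): v₀ = 3.80 m/s, a = 1.6 m/s².
v = v₀ + at → t = (15.5 − 3.80) / 1.6 = 7.31 s
v² = v₀² + 2aΔx → Δx = (15.5² − 3.80²)/(2·1.6) = 70.6 m

Phase 3 (decelerating): v₀ = 15.5 m/s, a = -3.7 m/s².
v = v₀ + at → t = (5 − 15.5) / -3.7 = 2.84 s
v² = v₀² + 2aΔx → Δx = (5² − 15.5²)/(2·-3.7) = 29.1 m

Phase 4 (accelerating): v₀ = 5.00 m/s, a = 1.7 m/s².
v = v₀ + at = 5.00 + (1.7)(4) = 11.8 m/s
Δx = v₀t + ½at² = 5.00·4 + 0.5·1.7·4² = 33.6 m
Total time = 2.00 + 7.31 + 2.84 + 4.00 = 16.2 s

16.2 s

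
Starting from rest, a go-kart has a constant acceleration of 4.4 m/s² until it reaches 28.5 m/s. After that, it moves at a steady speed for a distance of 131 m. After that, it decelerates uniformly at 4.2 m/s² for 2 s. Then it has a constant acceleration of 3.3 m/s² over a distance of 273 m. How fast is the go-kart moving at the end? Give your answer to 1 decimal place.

Phase 1 (accelerating): v₀ = 0 m/s, a = 4.4 m/s².
v = v₀ + at → t = (28.5 − 0) / 4.4 = 6.48 s
v² = v₀² + 2aΔx → Δx = (28.5² − 0²)/(2·4.4) = 92.3 m

Phase 2 (constant speed): v₀ = 28.5 m/s, a = 0 m/s².
Constant speed: t = d/v = 131/28.5 = 4.60 s

Phase 3 (decelerating): v₀ = 28.5 m/s, a = -4.2 m/s².
v = v₀ + at = 28.5 + (-4.2)(2) = 20.1 m/s
Δx = v₀t + ½at² = 28.5·2 + 0.5·-4.2·2² = 48.6 m

Phase 4 (accelerating): v₀ = 20.1 m/s, a = 3.3 m/s².
v² = v₀² + 2aΔx = 20.1² + 2·3.3·273 = 2210 → v = 47.0 m/s
t = (v − v₀)/a = (47.0 − 20.1)/3.3 = 8.14 s
Final speed = 47.0 m/s

47.0 m/s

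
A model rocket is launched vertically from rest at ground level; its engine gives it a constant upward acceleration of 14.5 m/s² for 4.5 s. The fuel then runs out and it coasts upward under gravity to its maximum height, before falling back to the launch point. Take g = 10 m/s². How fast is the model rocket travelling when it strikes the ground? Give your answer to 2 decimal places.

84.82 m/s

Phase 1 (powered ascent): v₀ = 0 m/s, a = 14.5 m/s².
v = v₀ + at = 0 + (14.5)(4.5) = 65.2 m/s
Δx = v₀t + ½at² = 0·4.5 + 0.5·14.5·4.5² = 147 m

Phase 2 (coasting upward): v₀ = 65.2 m/s, a = -10 m/s².
v = v₀ + at → t = (0 − 65.2) / -10 = 6.53 s
v² = v₀² + 2aΔx → Δx = (0² − 65.2²)/(2·-10) = 213 m

Phase 3 (free fall): v₀ = 0 m/s, a = -10 m/s².
Falls 360 m from rest: t = √(2·360/10) = 8.48 s; v = g·t = 84.8 m/s.
Impact speed = 84.8 m/s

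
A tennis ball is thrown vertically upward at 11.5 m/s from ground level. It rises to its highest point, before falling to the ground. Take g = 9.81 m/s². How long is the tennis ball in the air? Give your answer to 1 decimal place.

2.3 s

Phase 1 (rising): v₀ = 11.5 m/s, a = -9.81 m/s².
v = v₀ + at → t = (0 − 11.5) / -9.81 = 1.17 s
v² = v₀² + 2aΔx → Δx = (0² − 11.5²)/(2·-9.81) = 6.74 m

Phase 2 (falling): v₀ = 0 m/s, a = -9.81 m/s².
Falls 6.74 m from rest: t = √(2·6.74/9.81) = 1.17 s; v = g·t = 11.5 m/s.
Total time = 1.17 + 1.17 = 2.34 s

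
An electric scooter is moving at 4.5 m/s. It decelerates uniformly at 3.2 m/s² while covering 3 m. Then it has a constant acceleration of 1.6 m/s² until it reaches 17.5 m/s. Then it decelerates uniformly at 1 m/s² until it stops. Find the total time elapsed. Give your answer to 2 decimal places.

Phase 1 (decelerating): v₀ = 4.50 m/s, a = -3.2 m/s².
v² = v₀² + 2aΔx = 4.50² + 2·-3.2·3 = 1.05 → v = 1.02 m/s
t = (v − v₀)/a = (1.02 − 4.50)/-3.2 = 1.09 s

Phase 2 (accelerating): v₀ = 1.02 m/s, a = 1.6 m/s².
v = v₀ + at → t = (17.5 − 1.02) / 1.6 = 10.3 s
v² = v₀² + 2aΔx → Δx = (17.5² − 1.02²)/(2·1.6) = 95.4 m

Phase 3 (decelerating): v₀ = 17.5 m/s, a = -1 m/s².
v = v₀ + at → t = (0 − 17.5) / -1 = 17.5 s
v² = v₀² + 2aΔx → Δx = (0² − 17.5²)/(2·-1) = 153 m
Total time = 1.09 + 10.3 + 17.5 = 28.9 s

28.88 s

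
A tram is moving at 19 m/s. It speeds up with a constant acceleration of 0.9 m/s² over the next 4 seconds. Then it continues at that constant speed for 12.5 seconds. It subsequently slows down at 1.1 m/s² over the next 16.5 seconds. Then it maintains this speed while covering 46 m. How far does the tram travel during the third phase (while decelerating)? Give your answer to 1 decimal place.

223.2 m

Phase 1 (accelerating): v₀ = 19.0 m/s, a = 0.9 m/s².
v = v₀ + at = 19.0 + (0.9)(4) = 22.6 m/s
Δx = v₀t + ½at² = 19.0·4 + 0.5·0.9·4² = 83.2 m

Phase 2 (constant speed): v₀ = 22.6 m/s, a = 0 m/s².
v = v₀ + at = 22.6 + (0)(12.5) = 22.6 m/s
Δx = v₀t + ½at² = 22.6·12.5 + 0.5·0·12.5² = 282 m

Phase 3 (decelerating): v₀ = 22.6 m/s, a = -1.1 m/s².
v = v₀ + at = 22.6 + (-1.1)(16.5) = 4.45 m/s
Δx = v₀t + ½at² = 22.6·16.5 + 0.5·-1.1·16.5² = 223 m
Distance in phase 3 = 223 m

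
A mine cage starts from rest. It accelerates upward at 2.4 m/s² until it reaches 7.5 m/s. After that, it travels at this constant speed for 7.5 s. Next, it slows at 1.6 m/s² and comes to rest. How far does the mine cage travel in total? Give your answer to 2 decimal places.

Phase 1 (accelerating): v₀ = 0 m/s, a = 2.4 m/s².
v = v₀ + at → t = (7.5 − 0) / 2.4 = 3.12 s
v² = v₀² + 2aΔx → Δx = (7.5² − 0²)/(2·2.4) = 11.7 m

Phase 2 (constant speed): v₀ = 7.50 m/s, a = 0 m/s².
v = v₀ + at = 7.50 + (0)(7.5) = 7.50 m/s
Δx = v₀t + ½at² = 7.50·7.5 + 0.5·0·7.5² = 56.2 m

Phase 3 (decelerating): v₀ = 7.50 m/s, a = -1.6 m/s².
v = v₀ + at → t = (0 − 7.50) / -1.6 = 4.69 s
v² = v₀² + 2aΔx → Δx = (0² − 7.50²)/(2·-1.6) = 17.6 m
Total distance = 11.7 + 56.2 + 17.6 = 85.5 m

85.55 m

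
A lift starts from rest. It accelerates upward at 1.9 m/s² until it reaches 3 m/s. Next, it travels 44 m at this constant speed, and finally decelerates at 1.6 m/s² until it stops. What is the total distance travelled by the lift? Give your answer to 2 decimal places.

49.18 m

Phase 1 (accelerating): v₀ = 0 m/s, a = 1.9 m/s².
v = v₀ + at → t = (3 − 0) / 1.9 = 1.58 s
v² = v₀² + 2aΔx → Δx = (3² − 0²)/(2·1.9) = 2.37 m

Phase 2 (constant speed): v₀ = 3.00 m/s, a = 0 m/s².
Constant speed: t = d/v = 44/3.00 = 14.7 s

Phase 3 (decelerating): v₀ = 3.00 m/s, a = -1.6 m/s².
v = v₀ + at → t = (0 − 3.00) / -1.6 = 1.88 s
v² = v₀² + 2aΔx → Δx = (0² − 3.00²)/(2·-1.6) = 2.81 m
Total distance = 2.37 + 44.0 + 2.81 = 49.2 m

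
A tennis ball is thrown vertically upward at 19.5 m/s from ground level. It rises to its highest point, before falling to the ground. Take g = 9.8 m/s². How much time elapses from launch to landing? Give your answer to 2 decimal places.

Phase 1 (rising): v₀ = 19.5 m/s, a = -9.8 m/s².
v = v₀ + at → t = (0 − 19.5) / -9.8 = 1.99 s
v² = v₀² + 2aΔx → Δx = (0² − 19.5²)/(2·-9.8) = 19.4 m

Phase 2 (falling): v₀ = 0 m/s, a = -9.8 m/s².
Falls 19.4 m from rest: t = √(2·19.4/9.8) = 1.99 s; v = g·t = 19.5 m/s.
Total time = 1.99 + 1.99 = 3.98 s

3.98 s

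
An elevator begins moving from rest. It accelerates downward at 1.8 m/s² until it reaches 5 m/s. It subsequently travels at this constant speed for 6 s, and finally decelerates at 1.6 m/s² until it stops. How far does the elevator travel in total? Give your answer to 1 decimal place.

44.8 m

Phase 1 (accelerating): v₀ = 0 m/s, a = 1.8 m/s².
v = v₀ + at → t = (5 − 0) / 1.8 = 2.78 s
v² = v₀² + 2aΔx → Δx = (5² − 0²)/(2·1.8) = 6.94 m

Phase 2 (constant speed): v₀ = 5.00 m/s, a = 0 m/s².
v = v₀ + at = 5.00 + (0)(6) = 5.00 m/s
Δx = v₀t + ½at² = 5.00·6 + 0.5·0·6² = 30.0 m

Phase 3 (decelerating): v₀ = 5.00 m/s, a = -1.6 m/s².
v = v₀ + at → t = (0 − 5.00) / -1.6 = 3.12 s
v² = v₀² + 2aΔx → Δx = (0² − 5.00²)/(2·-1.6) = 7.81 m
Total distance = 6.94 + 30.0 + 7.81 = 44.8 m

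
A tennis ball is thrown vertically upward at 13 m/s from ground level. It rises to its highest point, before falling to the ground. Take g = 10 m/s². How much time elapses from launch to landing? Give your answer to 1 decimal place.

Phase 1 (rising): v₀ = 13.0 m/s, a = -10 m/s².
v = v₀ + at → t = (0 − 13.0) / -10 = 1.30 s
v² = v₀² + 2aΔx → Δx = (0² − 13.0²)/(2·-10) = 8.45 m

Phase 2 (falling): v₀ = 0 m/s, a = -10 m/s².
Falls 8.45 m from rest: t = √(2·8.45/10) = 1.30 s; v = g·t = 13.0 m/s.
Total time = 1.30 + 1.30 = 2.60 s

2.6 s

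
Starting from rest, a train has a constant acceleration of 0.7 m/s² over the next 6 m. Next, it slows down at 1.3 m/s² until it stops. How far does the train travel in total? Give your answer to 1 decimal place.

Phase 1 (accelerating): v₀ = 0 m/s, a = 0.7 m/s².
v² = v₀² + 2aΔx = 0² + 2·0.7·6 = 8.40 → v = 2.90 m/s
t = (v − v₀)/a = (2.90 − 0)/0.7 = 4.14 s

Phase 2 (decelerating): v₀ = 2.90 m/s, a = -1.3 m/s².
v = v₀ + at → t = (0 − 2.90) / -1.3 = 2.23 s
v² = v₀² + 2aΔx → Δx = (0² − 2.90²)/(2·-1.3) = 3.23 m
Total distance = 6.00 + 3.23 = 9.23 m

9.2 m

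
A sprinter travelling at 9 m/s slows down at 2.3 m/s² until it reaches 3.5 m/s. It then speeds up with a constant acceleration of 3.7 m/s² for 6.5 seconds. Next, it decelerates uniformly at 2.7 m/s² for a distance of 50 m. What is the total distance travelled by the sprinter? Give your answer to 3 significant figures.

Phase 1 (decelerating): v₀ = 9.00 m/s, a = -2.3 m/s².
v = v₀ + at → t = (3.5 − 9.00) / -2.3 = 2.39 s
v² = v₀² + 2aΔx → Δx = (3.5² − 9.00²)/(2·-2.3) = 14.9 m

Phase 2 (accelerating): v₀ = 3.50 m/s, a = 3.7 m/s².
v = v₀ + at = 3.50 + (3.7)(6.5) = 27.6 m/s
Δx = v₀t + ½at² = 3.50·6.5 + 0.5·3.7·6.5² = 101 m

Phase 3 (decelerating): v₀ = 27.6 m/s, a = -2.7 m/s².
v² = v₀² + 2aΔx = 27.6² + 2·-2.7·50 = 489 → v = 22.1 m/s
t = (v − v₀)/a = (22.1 − 27.6)/-2.7 = 2.01 s
Total distance = 14.9 + 101 + 50.0 = 166 m

166 m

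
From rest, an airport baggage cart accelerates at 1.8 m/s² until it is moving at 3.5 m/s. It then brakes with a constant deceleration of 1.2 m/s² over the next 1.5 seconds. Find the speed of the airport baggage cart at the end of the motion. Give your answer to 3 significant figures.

Phase 1 (accelerating): v₀ = 0 m/s, a = 1.8 m/s².
v = v₀ + at → t = (3.5 − 0) / 1.8 = 1.94 s
v² = v₀² + 2aΔx → Δx = (3.5² − 0²)/(2·1.8) = 3.40 m

Phase 2 (decelerating): v₀ = 3.50 m/s, a = -1.2 m/s².
v = v₀ + at = 3.50 + (-1.2)(1.5) = 1.70 m/s
Δx = v₀t + ½at² = 3.50·1.5 + 0.5·-1.2·1.5² = 3.90 m
Final speed = 1.70 m/s

1.70 m/s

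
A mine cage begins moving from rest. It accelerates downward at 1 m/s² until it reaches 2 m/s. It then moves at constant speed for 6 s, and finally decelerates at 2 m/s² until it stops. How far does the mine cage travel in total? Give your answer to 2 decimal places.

15.00 m

Phase 1 (accelerating): v₀ = 0 m/s, a = 1 m/s².
v = v₀ + at → t = (2 − 0) / 1 = 2.00 s
v² = v₀² + 2aΔx → Δx = (2² − 0²)/(2·1) = 2.00 m

Phase 2 (constant speed): v₀ = 2.00 m/s, a = 0 m/s².
v = v₀ + at = 2.00 + (0)(6) = 2.00 m/s
Δx = v₀t + ½at² = 2.00·6 + 0.5·0·6² = 12.0 m

Phase 3 (decelerating): v₀ = 2.00 m/s, a = -2 m/s².
v = v₀ + at → t = (0 − 2.00) / -2 = 1.00 s
v² = v₀² + 2aΔx → Δx = (0² − 2.00²)/(2·-2) = 1.00 m
Total distance = 2.00 + 12.0 + 1.00 = 15.0 m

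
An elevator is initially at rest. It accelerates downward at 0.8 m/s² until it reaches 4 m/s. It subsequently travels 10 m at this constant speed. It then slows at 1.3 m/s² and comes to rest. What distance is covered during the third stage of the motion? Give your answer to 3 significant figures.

6.15 m

Phase 1 (accelerating): v₀ = 0 m/s, a = 0.8 m/s².
v = v₀ + at → t = (4 − 0) / 0.8 = 5.00 s
v² = v₀² + 2aΔx → Δx = (4² − 0²)/(2·0.8) = 10.0 m

Phase 2 (constant speed): v₀ = 4.00 m/s, a = 0 m/s².
Constant speed: t = d/v = 10/4.00 = 2.50 s

Phase 3 (decelerating): v₀ = 4.00 m/s, a = -1.3 m/s².
v = v₀ + at → t = (0 − 4.00) / -1.3 = 3.08 s
v² = v₀² + 2aΔx → Δx = (0² − 4.00²)/(2·-1.3) = 6.15 m
Distance in phase 3 = 6.15 m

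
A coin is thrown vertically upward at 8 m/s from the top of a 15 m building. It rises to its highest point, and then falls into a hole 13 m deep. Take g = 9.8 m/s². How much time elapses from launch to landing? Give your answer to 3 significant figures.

3.34 s

Phase 1 (rising): v₀ = 8.00 m/s, a = -9.8 m/s².
v = v₀ + at → t = (0 − 8.00) / -9.8 = 0.816 s
v² = v₀² + 2aΔx → Δx = (0² − 8.00²)/(2·-9.8) = 3.27 m

Phase 2 (falling): v₀ = 0 m/s, a = -9.8 m/s².
Falls 31.3 m from rest: t = √(2·31.3/9.8) = 2.53 s; v = g·t = 24.8 m/s.
Total time = 0.816 + 2.53 = 3.34 s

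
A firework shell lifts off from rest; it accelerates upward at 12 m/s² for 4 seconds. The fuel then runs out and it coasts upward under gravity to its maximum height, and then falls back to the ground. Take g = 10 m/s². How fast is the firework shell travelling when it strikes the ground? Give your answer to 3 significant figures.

65.0 m/s

Phase 1 (powered ascent): v₀ = 0 m/s, a = 12 m/s².
v = v₀ + at = 0 + (12)(4) = 48.0 m/s
Δx = v₀t + ½at² = 0·4 + 0.5·12·4² = 96.0 m

Phase 2 (coasting upward): v₀ = 48.0 m/s, a = -10 m/s².
v = v₀ + at → t = (0 − 48.0) / -10 = 4.80 s
v² = v₀² + 2aΔx → Δx = (0² − 48.0²)/(2·-10) = 115 m

Phase 3 (free fall): v₀ = 0 m/s, a = -10 m/s².
Falls 211 m from rest: t = √(2·211/10) = 6.50 s; v = g·t = 65.0 m/s.
Impact speed = 65.0 m/s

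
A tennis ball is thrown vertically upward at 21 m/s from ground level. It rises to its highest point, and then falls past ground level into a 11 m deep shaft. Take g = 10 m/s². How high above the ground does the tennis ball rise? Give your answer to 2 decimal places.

Phase 1 (rising): v₀ = 21.0 m/s, a = -10 m/s².
v = v₀ + at → t = (0 − 21.0) / -10 = 2.10 s
v² = v₀² + 2aΔx → Δx = (0² − 21.0²)/(2·-10) = 22.1 m
Maximum height = 22.1 m

22.05 m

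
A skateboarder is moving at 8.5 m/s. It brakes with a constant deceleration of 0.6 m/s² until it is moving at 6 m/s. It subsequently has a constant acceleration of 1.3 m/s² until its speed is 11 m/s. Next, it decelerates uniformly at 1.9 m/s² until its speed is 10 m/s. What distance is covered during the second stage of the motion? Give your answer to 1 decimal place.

Phase 1 (decelerating): v₀ = 8.50 m/s, a = -0.6 m/s².
v = v₀ + at → t = (6 − 8.50) / -0.6 = 4.17 s
v² = v₀² + 2aΔx → Δx = (6² − 8.50²)/(2·-0.6) = 30.2 m

Phase 2 (accelerating): v₀ = 6.00 m/s, a = 1.3 m/s².
v = v₀ + at → t = (11 − 6.00) / 1.3 = 3.85 s
v² = v₀² + 2aΔx → Δx = (11² − 6.00²)/(2·1.3) = 32.7 m
Distance in phase 2 = 32.7 m

32.7 m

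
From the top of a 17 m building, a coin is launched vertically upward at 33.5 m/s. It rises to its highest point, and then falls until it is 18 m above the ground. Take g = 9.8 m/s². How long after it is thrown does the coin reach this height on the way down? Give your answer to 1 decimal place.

6.8 s

Phase 1 (rising): v₀ = 33.5 m/s, a = -9.8 m/s².
v = v₀ + at → t = (0 − 33.5) / -9.8 = 3.42 s
v² = v₀² + 2aΔx → Δx = (0² − 33.5²)/(2·-9.8) = 57.3 m

Phase 2 (falling): v₀ = 0 m/s, a = -9.8 m/s².
Falls 56.3 m from rest: t = √(2·56.3/9.8) = 3.39 s; v = g·t = 33.2 m/s.
Total time = 3.42 + 3.39 = 6.81 s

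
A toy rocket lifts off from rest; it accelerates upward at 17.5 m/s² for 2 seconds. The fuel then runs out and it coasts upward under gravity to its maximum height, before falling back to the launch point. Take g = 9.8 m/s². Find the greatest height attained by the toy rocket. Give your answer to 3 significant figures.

Phase 1 (powered ascent): v₀ = 0 m/s, a = 17.5 m/s².
v = v₀ + at = 0 + (17.5)(2) = 35.0 m/s
Δx = v₀t + ½at² = 0·2 + 0.5·17.5·2² = 35.0 m

Phase 2 (coasting upward): v₀ = 35.0 m/s, a = -9.8 m/s².
v = v₀ + at → t = (0 − 35.0) / -9.8 = 3.57 s
v² = v₀² + 2aΔx → Δx = (0² − 35.0²)/(2·-9.8) = 62.5 m
Maximum height = 35.0 + 62.5 = 97.5 m

97.5 m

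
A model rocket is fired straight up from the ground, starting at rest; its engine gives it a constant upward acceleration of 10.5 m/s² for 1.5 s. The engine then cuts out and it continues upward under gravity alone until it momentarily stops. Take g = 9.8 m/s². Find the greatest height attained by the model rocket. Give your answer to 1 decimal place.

Phase 1 (powered ascent): v₀ = 0 m/s, a = 10.5 m/s².
v = v₀ + at = 0 + (10.5)(1.5) = 15.8 m/s
Δx = v₀t + ½at² = 0·1.5 + 0.5·10.5·1.5² = 11.8 m

Phase 2 (coasting upward): v₀ = 15.8 m/s, a = -9.8 m/s².
v = v₀ + at → t = (0 − 15.8) / -9.8 = 1.61 s
v² = v₀² + 2aΔx → Δx = (0² − 15.8²)/(2·-9.8) = 12.7 m
Maximum height = 11.8 + 12.7 = 24.5 m

24.5 m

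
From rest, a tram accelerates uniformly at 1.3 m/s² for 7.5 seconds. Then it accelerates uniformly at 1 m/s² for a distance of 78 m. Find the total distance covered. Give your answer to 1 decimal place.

114.6 m

Phase 1 (accelerating): v₀ = 0 m/s, a = 1.3 m/s².
v = v₀ + at = 0 + (1.3)(7.5) = 9.75 m/s
Δx = v₀t + ½at² = 0·7.5 + 0.5·1.3·7.5² = 36.6 m

Phase 2 (accelerating): v₀ = 9.75 m/s, a = 1 m/s².
v² = v₀² + 2aΔx = 9.75² + 2·1·78 = 251 → v = 15.8 m/s
t = (v − v₀)/a = (15.8 − 9.75)/1 = 6.09 s
Total distance = 36.6 + 78.0 = 115 m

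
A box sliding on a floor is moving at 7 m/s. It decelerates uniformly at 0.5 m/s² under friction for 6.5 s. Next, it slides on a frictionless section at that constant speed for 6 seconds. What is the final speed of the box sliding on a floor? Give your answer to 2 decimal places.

3.75 m/s

Phase 1 (decelerating): v₀ = 7.00 m/s, a = -0.5 m/s².
v = v₀ + at = 7.00 + (-0.5)(6.5) = 3.75 m/s
Δx = v₀t + ½at² = 7.00·6.5 + 0.5·-0.5·6.5² = 34.9 m

Phase 2 (constant speed): v₀ = 3.75 m/s, a = 0 m/s².
v = v₀ + at = 3.75 + (0)(6) = 3.75 m/s
Δx = v₀t + ½at² = 3.75·6 + 0.5·0·6² = 22.5 m
Final speed = 3.75 m/s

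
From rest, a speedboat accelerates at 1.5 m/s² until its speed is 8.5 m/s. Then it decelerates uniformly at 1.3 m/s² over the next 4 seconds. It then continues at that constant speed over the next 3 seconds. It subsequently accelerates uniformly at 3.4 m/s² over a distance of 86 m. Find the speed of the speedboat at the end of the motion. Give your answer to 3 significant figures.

Phase 1 (accelerating): v₀ = 0 m/s, a = 1.5 m/s².
v = v₀ + at → t = (8.5 − 0) / 1.5 = 5.67 s
v² = v₀² + 2aΔx → Δx = (8.5² − 0²)/(2·1.5) = 24.1 m

Phase 2 (decelerating): v₀ = 8.50 m/s, a = -1.3 m/s².
v = v₀ + at = 8.50 + (-1.3)(4) = 3.30 m/s
Δx = v₀t + ½at² = 8.50·4 + 0.5·-1.3·4² = 23.6 m

Phase 3 (constant speed): v₀ = 3.30 m/s, a = 0 m/s².
v = v₀ + at = 3.30 + (0)(3) = 3.30 m/s
Δx = v₀t + ½at² = 3.30·3 + 0.5·0·3² = 9.90 m

Phase 4 (accelerating): v₀ = 3.30 m/s, a = 3.4 m/s².
v² = v₀² + 2aΔx = 3.30² + 2·3.4·86 = 596 → v = 24.4 m/s
t = (v − v₀)/a = (24.4 − 3.30)/3.4 = 6.21 s
Final speed = 24.4 m/s

24.4 m/s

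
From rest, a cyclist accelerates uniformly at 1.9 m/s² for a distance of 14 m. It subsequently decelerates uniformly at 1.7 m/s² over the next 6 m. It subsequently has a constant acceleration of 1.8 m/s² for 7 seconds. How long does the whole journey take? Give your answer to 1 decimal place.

11.8 s

Phase 1 (accelerating): v₀ = 0 m/s, a = 1.9 m/s².
v² = v₀² + 2aΔx = 0² + 2·1.9·14 = 53.2 → v = 7.29 m/s
t = (v − v₀)/a = (7.29 − 0)/1.9 = 3.84 s

Phase 2 (decelerating): v₀ = 7.29 m/s, a = -1.7 m/s².
v² = v₀² + 2aΔx = 7.29² + 2·-1.7·6 = 32.8 → v = 5.73 m/s
t = (v − v₀)/a = (5.73 − 7.29)/-1.7 = 0.922 s

Phase 3 (accelerating): v₀ = 5.73 m/s, a = 1.8 m/s².
v = v₀ + at = 5.73 + (1.8)(7) = 18.3 m/s
Δx = v₀t + ½at² = 5.73·7 + 0.5·1.8·7² = 84.2 m
Total time = 3.84 + 0.922 + 7.00 = 11.8 s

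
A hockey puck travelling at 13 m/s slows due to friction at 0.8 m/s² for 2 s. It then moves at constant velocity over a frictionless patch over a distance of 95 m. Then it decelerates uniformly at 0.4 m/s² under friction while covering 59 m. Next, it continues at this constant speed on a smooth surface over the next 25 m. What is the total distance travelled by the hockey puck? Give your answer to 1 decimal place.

Phase 1 (decelerating): v₀ = 13.0 m/s, a = -0.8 m/s².
v = v₀ + at = 13.0 + (-0.8)(2) = 11.4 m/s
Δx = v₀t + ½at² = 13.0·2 + 0.5·-0.8·2² = 24.4 m

Phase 2 (constant speed): v₀ = 11.4 m/s, a = 0 m/s².
Constant speed: t = d/v = 95/11.4 = 8.33 s

Phase 3 (decelerating): v₀ = 11.4 m/s, a = -0.4 m/s².
v² = v₀² + 2aΔx = 11.4² + 2·-0.4·59 = 82.8 → v = 9.10 m/s
t = (v − v₀)/a = (9.10 − 11.4)/-0.4 = 5.76 s

Phase 4 (constant speed): v₀ = 9.10 m/s, a = 0 m/s².
Constant speed: t = d/v = 25/9.10 = 2.75 s
Total distance = 24.4 + 95.0 + 59.0 + 25.0 = 203 m

203.4 m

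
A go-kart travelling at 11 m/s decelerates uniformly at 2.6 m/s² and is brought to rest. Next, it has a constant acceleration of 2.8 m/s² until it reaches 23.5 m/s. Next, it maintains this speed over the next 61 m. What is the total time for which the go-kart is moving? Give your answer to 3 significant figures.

Phase 1 (decelerating): v₀ = 11.0 m/s, a = -2.6 m/s².
v = v₀ + at → t = (0 − 11.0) / -2.6 = 4.23 s
v² = v₀² + 2aΔx → Δx = (0² − 11.0²)/(2·-2.6) = 23.3 m

Phase 2 (accelerating): v₀ = 0 m/s, a = 2.8 m/s².
v = v₀ + at → t = (23.5 − 0) / 2.8 = 8.39 s
v² = v₀² + 2aΔx → Δx = (23.5² − 0²)/(2·2.8) = 98.6 m

Phase 3 (constant speed): v₀ = 23.5 m/s, a = 0 m/s².
Constant speed: t = d/v = 61/23.5 = 2.60 s
Total time = 4.23 + 8.39 + 2.60 = 15.2 s

15.2 s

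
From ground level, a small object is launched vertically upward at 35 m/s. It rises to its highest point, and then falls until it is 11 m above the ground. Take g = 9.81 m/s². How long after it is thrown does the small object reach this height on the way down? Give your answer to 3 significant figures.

6.81 s

Phase 1 (rising): v₀ = 35.0 m/s, a = -9.81 m/s².
v = v₀ + at → t = (0 − 35.0) / -9.81 = 3.57 s
v² = v₀² + 2aΔx → Δx = (0² − 35.0²)/(2·-9.81) = 62.4 m

Phase 2 (falling): v₀ = 0 m/s, a = -9.81 m/s².
Falls 51.4 m from rest: t = √(2·51.4/9.81) = 3.24 s; v = g·t = 31.8 m/s.
Total time = 3.57 + 3.24 = 6.81 s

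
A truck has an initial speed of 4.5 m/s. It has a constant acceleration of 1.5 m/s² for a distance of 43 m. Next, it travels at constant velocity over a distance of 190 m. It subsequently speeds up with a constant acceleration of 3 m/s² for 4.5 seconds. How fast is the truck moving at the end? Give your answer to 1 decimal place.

Phase 1 (accelerating): v₀ = 4.50 m/s, a = 1.5 m/s².
v² = v₀² + 2aΔx = 4.50² + 2·1.5·43 = 149 → v = 12.2 m/s
t = (v − v₀)/a = (12.2 − 4.50)/1.5 = 5.14 s

Phase 2 (constant speed): v₀ = 12.2 m/s, a = 0 m/s².
Constant speed: t = d/v = 190/12.2 = 15.6 s

Phase 3 (accelerating): v₀ = 12.2 m/s, a = 3 m/s².
v = v₀ + at = 12.2 + (3)(4.5) = 25.7 m/s
Δx = v₀t + ½at² = 12.2·4.5 + 0.5·3·4.5² = 85.4 m
Final speed = 25.7 m/s

25.7 m/s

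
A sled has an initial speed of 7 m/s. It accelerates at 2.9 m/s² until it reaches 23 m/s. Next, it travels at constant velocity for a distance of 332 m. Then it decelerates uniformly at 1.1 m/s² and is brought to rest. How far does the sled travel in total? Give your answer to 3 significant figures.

655 m

Phase 1 (accelerating): v₀ = 7.00 m/s, a = 2.9 m/s².
v = v₀ + at → t = (23 − 7.00) / 2.9 = 5.52 s
v² = v₀² + 2aΔx → Δx = (23² − 7.00²)/(2·2.9) = 82.8 m

Phase 2 (constant speed): v₀ = 23.0 m/s, a = 0 m/s².
Constant speed: t = d/v = 332/23.0 = 14.4 s

Phase 3 (decelerating): v₀ = 23.0 m/s, a = -1.1 m/s².
v = v₀ + at → t = (0 − 23.0) / -1.1 = 20.9 s
v² = v₀² + 2aΔx → Δx = (0² − 23.0²)/(2·-1.1) = 240 m
Total distance = 82.8 + 332 + 240 = 655 m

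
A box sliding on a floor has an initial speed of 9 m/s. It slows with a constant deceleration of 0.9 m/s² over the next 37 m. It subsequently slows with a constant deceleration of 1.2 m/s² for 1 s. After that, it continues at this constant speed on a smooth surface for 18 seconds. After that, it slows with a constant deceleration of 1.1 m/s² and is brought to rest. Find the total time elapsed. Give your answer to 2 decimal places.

27.14 s

Phase 1 (decelerating): v₀ = 9.00 m/s, a = -0.9 m/s².
v² = v₀² + 2aΔx = 9.00² + 2·-0.9·37 = 14.4 → v = 3.79 m/s
t = (v − v₀)/a = (3.79 − 9.00)/-0.9 = 5.78 s

Phase 2 (decelerating): v₀ = 3.79 m/s, a = -1.2 m/s².
v = v₀ + at = 3.79 + (-1.2)(1) = 2.59 m/s
Δx = v₀t + ½at² = 3.79·1 + 0.5·-1.2·1² = 3.19 m

Phase 3 (constant speed): v₀ = 2.59 m/s, a = 0 m/s².
v = v₀ + at = 2.59 + (0)(18) = 2.59 m/s
Δx = v₀t + ½at² = 2.59·18 + 0.5·0·18² = 46.7 m

Phase 4 (decelerating): v₀ = 2.59 m/s, a = -1.1 m/s².
v = v₀ + at → t = (0 − 2.59) / -1.1 = 2.36 s
v² = v₀² + 2aΔx → Δx = (0² − 2.59²)/(2·-1.1) = 3.06 m
Total time = 5.78 + 1.00 + 18.0 + 2.36 = 27.1 s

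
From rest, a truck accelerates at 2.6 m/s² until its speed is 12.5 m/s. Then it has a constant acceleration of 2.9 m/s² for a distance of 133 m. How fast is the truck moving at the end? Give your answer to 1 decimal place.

30.5 m/s

Phase 1 (accelerating): v₀ = 0 m/s, a = 2.6 m/s².
v = v₀ + at → t = (12.5 − 0) / 2.6 = 4.81 s
v² = v₀² + 2aΔx → Δx = (12.5² − 0²)/(2·2.6) = 30.0 m

Phase 2 (accelerating): v₀ = 12.5 m/s, a = 2.9 m/s².
v² = v₀² + 2aΔx = 12.5² + 2·2.9·133 = 928 → v = 30.5 m/s
t = (v − v₀)/a = (30.5 − 12.5)/2.9 = 6.19 s
Final speed = 30.5 m/s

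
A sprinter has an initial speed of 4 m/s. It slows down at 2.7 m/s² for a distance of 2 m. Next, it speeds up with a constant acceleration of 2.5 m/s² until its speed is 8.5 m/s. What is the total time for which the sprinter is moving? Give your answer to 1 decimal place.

Phase 1 (decelerating): v₀ = 4.00 m/s, a = -2.7 m/s².
v² = v₀² + 2aΔx = 4.00² + 2·-2.7·2 = 5.20 → v = 2.28 m/s
t = (v − v₀)/a = (2.28 − 4.00)/-2.7 = 0.637 s

Phase 2 (accelerating): v₀ = 2.28 m/s, a = 2.5 m/s².
v = v₀ + at → t = (8.5 − 2.28) / 2.5 = 2.49 s
v² = v₀² + 2aΔx → Δx = (8.5² − 2.28²)/(2·2.5) = 13.4 m
Total time = 0.637 + 2.49 = 3.12 s

3.1 s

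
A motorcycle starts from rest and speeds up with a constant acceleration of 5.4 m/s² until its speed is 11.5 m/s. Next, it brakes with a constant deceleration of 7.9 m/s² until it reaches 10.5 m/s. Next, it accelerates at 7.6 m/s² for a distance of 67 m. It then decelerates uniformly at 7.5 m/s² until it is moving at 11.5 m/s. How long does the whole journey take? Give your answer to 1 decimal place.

Phase 1 (accelerating): v₀ = 0 m/s, a = 5.4 m/s².
v = v₀ + at → t = (11.5 − 0) / 5.4 = 2.13 s
v² = v₀² + 2aΔx → Δx = (11.5² − 0²)/(2·5.4) = 12.2 m

Phase 2 (decelerating): v₀ = 11.5 m/s, a = -7.9 m/s².
v = v₀ + at → t = (10.5 − 11.5) / -7.9 = 0.127 s
v² = v₀² + 2aΔx → Δx = (10.5² − 11.5²)/(2·-7.9) = 1.39 m

Phase 3 (accelerating): v₀ = 10.5 m/s, a = 7.6 m/s².
v² = v₀² + 2aΔx = 10.5² + 2·7.6·67 = 1130 → v = 33.6 m/s
t = (v − v₀)/a = (33.6 − 10.5)/7.6 = 3.04 s

Phase 4 (decelerating): v₀ = 33.6 m/s, a = -7.5 m/s².
v = v₀ + at → t = (11.5 − 33.6) / -7.5 = 2.95 s
v² = v₀² + 2aΔx → Δx = (11.5² − 33.6²)/(2·-7.5) = 66.4 m
Total time = 2.13 + 0.127 + 3.04 + 2.95 = 8.24 s

8.2 s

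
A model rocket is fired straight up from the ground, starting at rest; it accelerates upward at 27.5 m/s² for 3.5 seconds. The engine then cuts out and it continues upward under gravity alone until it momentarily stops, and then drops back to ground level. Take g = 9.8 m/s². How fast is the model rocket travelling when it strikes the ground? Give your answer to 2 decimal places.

112.10 m/s

Phase 1 (powered ascent): v₀ = 0 m/s, a = 27.5 m/s².
v = v₀ + at = 0 + (27.5)(3.5) = 96.2 m/s
Δx = v₀t + ½at² = 0·3.5 + 0.5·27.5·3.5² = 168 m

Phase 2 (coasting upward): v₀ = 96.2 m/s, a = -9.8 m/s².
v = v₀ + at → t = (0 − 96.2) / -9.8 = 9.82 s
v² = v₀² + 2aΔx → Δx = (0² − 96.2²)/(2·-9.8) = 473 m

Phase 3 (free fall): v₀ = 0 m/s, a = -9.8 m/s².
Falls 641 m from rest: t = √(2·641/9.8) = 11.4 s; v = g·t = 112 m/s.
Impact speed = 112 m/s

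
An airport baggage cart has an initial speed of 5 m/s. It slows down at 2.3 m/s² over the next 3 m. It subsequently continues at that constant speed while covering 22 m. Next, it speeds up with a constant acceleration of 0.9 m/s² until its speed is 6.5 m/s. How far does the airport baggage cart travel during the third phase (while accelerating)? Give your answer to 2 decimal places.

Phase 1 (decelerating): v₀ = 5.00 m/s, a = -2.3 m/s².
v² = v₀² + 2aΔx = 5.00² + 2·-2.3·3 = 11.2 → v = 3.35 m/s
t = (v − v₀)/a = (3.35 − 5.00)/-2.3 = 0.719 s

Phase 2 (constant speed): v₀ = 3.35 m/s, a = 0 m/s².
Constant speed: t = d/v = 22/3.35 = 6.57 s

Phase 3 (accelerating): v₀ = 3.35 m/s, a = 0.9 m/s².
v = v₀ + at → t = (6.5 − 3.35) / 0.9 = 3.50 s
v² = v₀² + 2aΔx → Δx = (6.5² − 3.35²)/(2·0.9) = 17.2 m
Distance in phase 3 = 17.2 m

17.25 m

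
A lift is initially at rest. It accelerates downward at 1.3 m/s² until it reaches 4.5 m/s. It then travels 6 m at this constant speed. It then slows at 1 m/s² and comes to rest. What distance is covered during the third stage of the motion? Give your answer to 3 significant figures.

Phase 1 (accelerating): v₀ = 0 m/s, a = 1.3 m/s².
v = v₀ + at → t = (4.5 − 0) / 1.3 = 3.46 s
v² = v₀² + 2aΔx → Δx = (4.5² − 0²)/(2·1.3) = 7.79 m

Phase 2 (constant speed): v₀ = 4.50 m/s, a = 0 m/s².
Constant speed: t = d/v = 6/4.50 = 1.33 s

Phase 3 (decelerating): v₀ = 4.50 m/s, a = -1 m/s².
v = v₀ + at → t = (0 − 4.50) / -1 = 4.50 s
v² = v₀² + 2aΔx → Δx = (0² − 4.50²)/(2·-1) = 10.1 m
Distance in phase 3 = 10.1 m

10.1 m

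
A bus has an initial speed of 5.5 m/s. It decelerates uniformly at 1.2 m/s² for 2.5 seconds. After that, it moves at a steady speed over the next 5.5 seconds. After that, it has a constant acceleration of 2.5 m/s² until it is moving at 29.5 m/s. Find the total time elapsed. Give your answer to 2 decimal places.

18.80 s

Phase 1 (decelerating): v₀ = 5.50 m/s, a = -1.2 m/s².
v = v₀ + at = 5.50 + (-1.2)(2.5) = 2.50 m/s
Δx = v₀t + ½at² = 5.50·2.5 + 0.5·-1.2·2.5² = 10.0 m

Phase 2 (constant speed): v₀ = 2.50 m/s, a = 0 m/s².
v = v₀ + at = 2.50 + (0)(5.5) = 2.50 m/s
Δx = v₀t + ½at² = 2.50·5.5 + 0.5·0·5.5² = 13.8 m

Phase 3 (accelerating): v₀ = 2.50 m/s, a = 2.5 m/s².
v = v₀ + at → t = (29.5 − 2.50) / 2.5 = 10.8 s
v² = v₀² + 2aΔx → Δx = (29.5² − 2.50²)/(2·2.5) = 173 m
Total time = 2.50 + 5.50 + 10.8 = 18.8 s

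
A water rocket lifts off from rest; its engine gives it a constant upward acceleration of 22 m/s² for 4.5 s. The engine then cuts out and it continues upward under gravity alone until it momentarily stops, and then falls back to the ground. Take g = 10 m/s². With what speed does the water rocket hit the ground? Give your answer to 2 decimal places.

119.40 m/s

Phase 1 (powered ascent): v₀ = 0 m/s, a = 22 m/s².
v = v₀ + at = 0 + (22)(4.5) = 99.0 m/s
Δx = v₀t + ½at² = 0·4.5 + 0.5·22·4.5² = 223 m

Phase 2 (coasting upward): v₀ = 99.0 m/s, a = -10 m/s².
v = v₀ + at → t = (0 − 99.0) / -10 = 9.90 s
v² = v₀² + 2aΔx → Δx = (0² − 99.0²)/(2·-10) = 490 m

Phase 3 (free fall): v₀ = 0 m/s, a = -10 m/s².
Falls 713 m from rest: t = √(2·713/10) = 11.9 s; v = g·t = 119 m/s.
Impact speed = 119 m/s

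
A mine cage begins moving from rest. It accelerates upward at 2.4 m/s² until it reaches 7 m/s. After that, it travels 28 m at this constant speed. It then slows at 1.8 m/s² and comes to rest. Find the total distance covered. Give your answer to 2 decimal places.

Phase 1 (accelerating): v₀ = 0 m/s, a = 2.4 m/s².
v = v₀ + at → t = (7 − 0) / 2.4 = 2.92 s
v² = v₀² + 2aΔx → Δx = (7² − 0²)/(2·2.4) = 10.2 m

Phase 2 (constant speed): v₀ = 7.00 m/s, a = 0 m/s².
Constant speed: t = d/v = 28/7.00 = 4.00 s

Phase 3 (decelerating): v₀ = 7.00 m/s, a = -1.8 m/s².
v = v₀ + at → t = (0 − 7.00) / -1.8 = 3.89 s
v² = v₀² + 2aΔx → Δx = (0² − 7.00²)/(2·-1.8) = 13.6 m
Total distance = 10.2 + 28.0 + 13.6 = 51.8 m

51.82 m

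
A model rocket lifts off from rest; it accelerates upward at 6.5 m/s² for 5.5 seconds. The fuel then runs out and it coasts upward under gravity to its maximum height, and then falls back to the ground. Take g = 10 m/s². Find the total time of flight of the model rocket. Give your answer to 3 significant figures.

Phase 1 (powered ascent): v₀ = 0 m/s, a = 6.5 m/s².
v = v₀ + at = 0 + (6.5)(5.5) = 35.8 m/s
Δx = v₀t + ½at² = 0·5.5 + 0.5·6.5·5.5² = 98.3 m

Phase 2 (coasting upward): v₀ = 35.8 m/s, a = -10 m/s².
v = v₀ + at → t = (0 − 35.8) / -10 = 3.58 s
v² = v₀² + 2aΔx → Δx = (0² − 35.8²)/(2·-10) = 63.9 m

Phase 3 (free fall): v₀ = 0 m/s, a = -10 m/s².
Falls 162 m from rest: t = √(2·162/10) = 5.70 s; v = g·t = 57.0 m/s.
Total time = 5.50 + 3.58 + 5.70 = 14.8 s

14.8 s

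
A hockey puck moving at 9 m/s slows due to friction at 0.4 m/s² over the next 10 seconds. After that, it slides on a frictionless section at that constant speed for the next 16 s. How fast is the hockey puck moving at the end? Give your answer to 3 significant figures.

5.00 m/s

Phase 1 (decelerating): v₀ = 9.00 m/s, a = -0.4 m/s².
v = v₀ + at = 9.00 + (-0.4)(10) = 5.00 m/s
Δx = v₀t + ½at² = 9.00·10 + 0.5·-0.4·10² = 70.0 m

Phase 2 (constant speed): v₀ = 5.00 m/s, a = 0 m/s².
v = v₀ + at = 5.00 + (0)(16) = 5.00 m/s
Δx = v₀t + ½at² = 5.00·16 + 0.5·0·16² = 80.0 m
Final speed = 5.00 m/s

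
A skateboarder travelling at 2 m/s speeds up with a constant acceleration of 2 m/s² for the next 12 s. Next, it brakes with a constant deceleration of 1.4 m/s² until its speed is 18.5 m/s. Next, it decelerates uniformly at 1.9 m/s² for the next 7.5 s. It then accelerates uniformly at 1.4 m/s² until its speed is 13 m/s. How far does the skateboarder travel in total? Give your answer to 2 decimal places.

Phase 1 (accelerating): v₀ = 2.00 m/s, a = 2 m/s².
v = v₀ + at = 2.00 + (2)(12) = 26.0 m/s
Δx = v₀t + ½at² = 2.00·12 + 0.5·2·12² = 168 m

Phase 2 (decelerating): v₀ = 26.0 m/s, a = -1.4 m/s².
v = v₀ + at → t = (18.5 − 26.0) / -1.4 = 5.36 s
v² = v₀² + 2aΔx → Δx = (18.5² − 26.0²)/(2·-1.4) = 119 m

Phase 3 (decelerating): v₀ = 18.5 m/s, a = -1.9 m/s².
v = v₀ + at = 18.5 + (-1.9)(7.5) = 4.25 m/s
Δx = v₀t + ½at² = 18.5·7.5 + 0.5·-1.9·7.5² = 85.3 m

Phase 4 (accelerating): v₀ = 4.25 m/s, a = 1.4 m/s².
v = v₀ + at → t = (13 − 4.25) / 1.4 = 6.25 s
v² = v₀² + 2aΔx → Δx = (13² − 4.25²)/(2·1.4) = 53.9 m
Total distance = 168 + 119 + 85.3 + 53.9 = 426 m

426.42 m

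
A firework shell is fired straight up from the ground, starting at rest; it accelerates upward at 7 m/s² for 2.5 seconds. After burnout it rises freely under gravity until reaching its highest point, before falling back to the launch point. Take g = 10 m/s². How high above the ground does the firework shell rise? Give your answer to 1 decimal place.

Phase 1 (powered ascent): v₀ = 0 m/s, a = 7 m/s².
v = v₀ + at = 0 + (7)(2.5) = 17.5 m/s
Δx = v₀t + ½at² = 0·2.5 + 0.5·7·2.5² = 21.9 m

Phase 2 (coasting upward): v₀ = 17.5 m/s, a = -10 m/s².
v = v₀ + at → t = (0 − 17.5) / -10 = 1.75 s
v² = v₀² + 2aΔx → Δx = (0² − 17.5²)/(2·-10) = 15.3 m
Maximum height = 21.9 + 15.3 = 37.2 m

37.2 m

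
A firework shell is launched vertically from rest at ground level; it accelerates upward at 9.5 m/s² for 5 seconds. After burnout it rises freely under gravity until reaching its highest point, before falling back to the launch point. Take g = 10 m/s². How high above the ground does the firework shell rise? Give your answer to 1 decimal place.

Phase 1 (powered ascent): v₀ = 0 m/s, a = 9.5 m/s².
v = v₀ + at = 0 + (9.5)(5) = 47.5 m/s
Δx = v₀t + ½at² = 0·5 + 0.5·9.5·5² = 119 m

Phase 2 (coasting upward): v₀ = 47.5 m/s, a = -10 m/s².
v = v₀ + at → t = (0 − 47.5) / -10 = 4.75 s
v² = v₀² + 2aΔx → Δx = (0² − 47.5²)/(2·-10) = 113 m
Maximum height = 119 + 113 = 232 m

231.6 m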